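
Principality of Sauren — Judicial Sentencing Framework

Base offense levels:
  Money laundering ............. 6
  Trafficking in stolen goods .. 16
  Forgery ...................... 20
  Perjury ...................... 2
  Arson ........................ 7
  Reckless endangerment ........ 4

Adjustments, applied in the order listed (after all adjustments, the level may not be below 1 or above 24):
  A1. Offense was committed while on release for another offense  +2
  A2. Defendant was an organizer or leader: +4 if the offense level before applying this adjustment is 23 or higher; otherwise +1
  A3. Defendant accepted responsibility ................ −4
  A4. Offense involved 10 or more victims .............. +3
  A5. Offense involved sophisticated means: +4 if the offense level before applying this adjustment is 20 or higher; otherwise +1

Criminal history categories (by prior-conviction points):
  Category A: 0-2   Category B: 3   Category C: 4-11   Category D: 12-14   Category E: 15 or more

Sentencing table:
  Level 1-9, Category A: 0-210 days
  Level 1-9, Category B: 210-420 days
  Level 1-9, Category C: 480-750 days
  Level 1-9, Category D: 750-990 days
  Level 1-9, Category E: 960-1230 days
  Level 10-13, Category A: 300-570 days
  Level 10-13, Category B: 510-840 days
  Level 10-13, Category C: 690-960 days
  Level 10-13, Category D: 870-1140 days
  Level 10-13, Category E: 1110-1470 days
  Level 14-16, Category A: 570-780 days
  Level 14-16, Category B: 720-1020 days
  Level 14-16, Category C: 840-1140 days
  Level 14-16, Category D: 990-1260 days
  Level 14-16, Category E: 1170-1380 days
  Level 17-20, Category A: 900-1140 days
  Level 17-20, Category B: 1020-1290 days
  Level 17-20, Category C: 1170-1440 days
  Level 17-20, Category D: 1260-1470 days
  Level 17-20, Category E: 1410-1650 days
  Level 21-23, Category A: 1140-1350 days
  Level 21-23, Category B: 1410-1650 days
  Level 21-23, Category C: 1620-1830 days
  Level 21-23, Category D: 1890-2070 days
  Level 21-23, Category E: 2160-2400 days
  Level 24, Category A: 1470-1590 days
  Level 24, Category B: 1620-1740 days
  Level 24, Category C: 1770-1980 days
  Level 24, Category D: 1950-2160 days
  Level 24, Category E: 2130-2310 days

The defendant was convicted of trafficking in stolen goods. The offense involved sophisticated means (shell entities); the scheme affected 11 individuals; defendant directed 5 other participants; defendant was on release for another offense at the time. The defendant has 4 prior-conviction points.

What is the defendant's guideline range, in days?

Base offense level for trafficking in stolen goods: 16.
A1 applies: 16 + 2 = 18.
A2 applies (level before this adjustment is 18 < 23, so +1): 18 + 1 = 19.
A3 does not apply.
A4 applies: 19 + 3 = 22.
A5 applies (level before this adjustment is 22 ≥ 20, so +4): 22 + 4 = 26.
Level 26 exceeds the maximum of 24; capped at 24.
Final offense level: 24.
Criminal history: 4 prior points → Category C (4-11).
Level 24 falls in the 24 band.
Grid: Level 24 × Category C = 1770-1980 days.

1770-1980 days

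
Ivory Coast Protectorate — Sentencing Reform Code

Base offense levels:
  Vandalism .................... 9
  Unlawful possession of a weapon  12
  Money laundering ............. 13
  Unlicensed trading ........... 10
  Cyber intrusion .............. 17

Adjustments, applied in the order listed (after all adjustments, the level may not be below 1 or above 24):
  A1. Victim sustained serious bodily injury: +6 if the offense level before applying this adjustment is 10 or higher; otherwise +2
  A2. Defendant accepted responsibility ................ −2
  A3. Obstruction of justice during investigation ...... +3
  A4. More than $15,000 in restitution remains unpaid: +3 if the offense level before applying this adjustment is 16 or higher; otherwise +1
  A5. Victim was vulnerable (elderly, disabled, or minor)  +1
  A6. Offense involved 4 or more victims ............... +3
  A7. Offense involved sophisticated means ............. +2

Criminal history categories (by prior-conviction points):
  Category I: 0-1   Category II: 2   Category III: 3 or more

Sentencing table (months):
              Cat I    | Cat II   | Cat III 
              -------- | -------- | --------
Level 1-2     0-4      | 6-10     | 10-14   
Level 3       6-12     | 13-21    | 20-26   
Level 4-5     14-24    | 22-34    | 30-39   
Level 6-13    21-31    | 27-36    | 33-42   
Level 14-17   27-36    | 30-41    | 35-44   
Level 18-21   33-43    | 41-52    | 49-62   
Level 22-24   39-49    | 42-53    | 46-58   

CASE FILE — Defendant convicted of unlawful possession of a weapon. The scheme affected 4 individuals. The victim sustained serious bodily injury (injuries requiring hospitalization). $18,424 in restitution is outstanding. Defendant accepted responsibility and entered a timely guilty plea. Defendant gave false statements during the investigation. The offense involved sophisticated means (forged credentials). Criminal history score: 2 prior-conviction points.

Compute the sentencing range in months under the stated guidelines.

Base offense level for unlawful possession of a weapon: 12.
A1 applies (level before this adjustment is 12 ≥ 10, so +6): 12 + 6 = 18.
A2 applies: 18 − 2 = 16.
A3 applies: 16 + 3 = 19.
A4 applies (level before this adjustment is 19 ≥ 16, so +3): 19 + 3 = 22.
A6 applies: 22 + 3 = 25.
A7 applies: 25 + 2 = 27.
Level 27 exceeds the maximum of 24; capped at 24.
Final offense level: 24.
Criminal history: 2 prior points → Category II (2).
Level 24 falls in the 22-24 band.
Grid: Level 22-24 × Category II = 42-53 months.

42-53 months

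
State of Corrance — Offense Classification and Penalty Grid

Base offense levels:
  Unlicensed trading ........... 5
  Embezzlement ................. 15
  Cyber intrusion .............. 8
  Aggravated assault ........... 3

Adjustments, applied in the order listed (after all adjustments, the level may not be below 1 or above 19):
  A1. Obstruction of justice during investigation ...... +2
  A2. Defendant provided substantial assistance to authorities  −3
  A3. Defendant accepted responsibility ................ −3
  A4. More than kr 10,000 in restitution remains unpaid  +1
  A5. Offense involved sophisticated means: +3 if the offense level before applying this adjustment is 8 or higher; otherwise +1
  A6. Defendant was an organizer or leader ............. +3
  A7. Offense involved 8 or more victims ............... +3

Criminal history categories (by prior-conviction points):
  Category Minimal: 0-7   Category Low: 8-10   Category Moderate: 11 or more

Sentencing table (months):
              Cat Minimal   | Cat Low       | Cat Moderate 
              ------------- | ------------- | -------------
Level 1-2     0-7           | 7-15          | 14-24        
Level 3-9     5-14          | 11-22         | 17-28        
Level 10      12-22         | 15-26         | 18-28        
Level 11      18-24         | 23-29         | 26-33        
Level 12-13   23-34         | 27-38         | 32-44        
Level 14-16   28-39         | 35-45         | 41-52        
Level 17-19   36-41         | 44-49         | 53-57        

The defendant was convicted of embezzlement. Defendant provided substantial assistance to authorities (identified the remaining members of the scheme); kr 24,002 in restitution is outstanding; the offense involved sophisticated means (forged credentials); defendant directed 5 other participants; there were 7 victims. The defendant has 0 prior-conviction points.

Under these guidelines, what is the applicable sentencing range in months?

36-41 months

Base offense level for embezzlement: 15.
A1 does not apply.
A2 applies: 15 − 3 = 12.
A3 does not apply.
A4 applies: 12 + 1 = 13.
A5 applies (level before this adjustment is 13 ≥ 8, so +3): 13 + 3 = 16.
A6 applies: 16 + 3 = 19.
A7 does not apply.
Final offense level: 19.
Criminal history: 0 prior points → Category Minimal (0-7).
Level 19 falls in the 17-19 band.
Grid: Level 17-19 × Category Minimal = 36-41 months.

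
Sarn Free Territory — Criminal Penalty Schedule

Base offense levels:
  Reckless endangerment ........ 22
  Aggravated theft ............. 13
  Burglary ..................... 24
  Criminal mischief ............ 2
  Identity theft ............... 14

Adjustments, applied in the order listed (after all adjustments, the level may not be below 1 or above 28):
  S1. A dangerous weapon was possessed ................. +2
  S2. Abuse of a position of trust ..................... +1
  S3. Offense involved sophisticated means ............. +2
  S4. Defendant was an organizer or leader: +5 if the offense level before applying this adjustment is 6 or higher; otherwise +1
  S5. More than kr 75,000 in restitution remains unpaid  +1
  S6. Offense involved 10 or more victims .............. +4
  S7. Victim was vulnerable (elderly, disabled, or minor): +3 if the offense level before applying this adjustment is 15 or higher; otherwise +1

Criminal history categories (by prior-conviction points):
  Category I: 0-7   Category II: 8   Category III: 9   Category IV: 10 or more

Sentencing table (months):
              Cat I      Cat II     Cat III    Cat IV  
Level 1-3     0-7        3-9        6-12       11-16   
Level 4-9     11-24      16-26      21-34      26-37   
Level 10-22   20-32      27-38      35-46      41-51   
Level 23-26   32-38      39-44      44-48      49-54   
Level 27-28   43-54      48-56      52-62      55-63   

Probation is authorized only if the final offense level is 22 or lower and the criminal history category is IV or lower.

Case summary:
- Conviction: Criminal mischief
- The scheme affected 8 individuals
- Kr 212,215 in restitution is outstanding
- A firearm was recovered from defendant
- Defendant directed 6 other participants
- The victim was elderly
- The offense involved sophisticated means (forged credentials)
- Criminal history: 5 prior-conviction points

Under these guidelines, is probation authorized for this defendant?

Yes

Base offense level for criminal mischief: 2.
S1 applies: 2 + 2 = 4.
S2 does not apply.
S3 applies: 4 + 2 = 6.
S4 applies (level before this adjustment is 6 ≥ 6, so +5): 6 + 5 = 11.
S5 applies: 11 + 1 = 12.
S6 does not apply.
S7 applies (level before this adjustment is 12 < 15, so +1): 12 + 1 = 13.
Final offense level: 13.
Criminal history: 5 prior points → Category I (0-7).
Level 13 falls in the 10-22 band.
Grid: Level 10-22 × Category I = 20-32 months.
Probation check: level 13 ≤ 22 and category I ≤ IV → eligible.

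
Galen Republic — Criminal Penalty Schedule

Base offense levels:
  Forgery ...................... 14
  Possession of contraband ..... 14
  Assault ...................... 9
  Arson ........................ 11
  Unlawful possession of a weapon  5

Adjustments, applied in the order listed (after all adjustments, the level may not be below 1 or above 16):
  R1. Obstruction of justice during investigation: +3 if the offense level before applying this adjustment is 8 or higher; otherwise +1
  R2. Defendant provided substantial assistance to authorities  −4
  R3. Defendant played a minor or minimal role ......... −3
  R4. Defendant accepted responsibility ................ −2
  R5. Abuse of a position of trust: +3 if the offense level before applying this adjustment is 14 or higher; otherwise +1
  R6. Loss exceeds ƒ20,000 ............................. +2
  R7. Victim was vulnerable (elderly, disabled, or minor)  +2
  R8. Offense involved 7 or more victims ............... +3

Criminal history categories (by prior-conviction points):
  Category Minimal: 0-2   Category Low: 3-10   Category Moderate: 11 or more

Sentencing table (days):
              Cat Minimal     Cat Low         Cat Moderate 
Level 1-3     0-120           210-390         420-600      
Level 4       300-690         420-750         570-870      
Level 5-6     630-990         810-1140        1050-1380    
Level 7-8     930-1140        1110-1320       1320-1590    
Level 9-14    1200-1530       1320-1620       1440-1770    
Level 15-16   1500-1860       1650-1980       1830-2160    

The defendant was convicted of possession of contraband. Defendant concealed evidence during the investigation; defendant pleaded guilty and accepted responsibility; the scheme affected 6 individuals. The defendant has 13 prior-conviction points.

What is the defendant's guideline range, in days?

Base offense level for possession of contraband: 14.
R1 applies (level before this adjustment is 14 ≥ 8, so +3): 14 + 3 = 17.
R2 does not apply.
R4 applies: 17 − 2 = 15.
R7 does not apply.
Final offense level: 15.
Criminal history: 13 prior points → Category Moderate (11+).
Level 15 falls in the 15-16 band.
Grid: Level 15-16 × Category Moderate = 1830-2160 days.

1830-2160 days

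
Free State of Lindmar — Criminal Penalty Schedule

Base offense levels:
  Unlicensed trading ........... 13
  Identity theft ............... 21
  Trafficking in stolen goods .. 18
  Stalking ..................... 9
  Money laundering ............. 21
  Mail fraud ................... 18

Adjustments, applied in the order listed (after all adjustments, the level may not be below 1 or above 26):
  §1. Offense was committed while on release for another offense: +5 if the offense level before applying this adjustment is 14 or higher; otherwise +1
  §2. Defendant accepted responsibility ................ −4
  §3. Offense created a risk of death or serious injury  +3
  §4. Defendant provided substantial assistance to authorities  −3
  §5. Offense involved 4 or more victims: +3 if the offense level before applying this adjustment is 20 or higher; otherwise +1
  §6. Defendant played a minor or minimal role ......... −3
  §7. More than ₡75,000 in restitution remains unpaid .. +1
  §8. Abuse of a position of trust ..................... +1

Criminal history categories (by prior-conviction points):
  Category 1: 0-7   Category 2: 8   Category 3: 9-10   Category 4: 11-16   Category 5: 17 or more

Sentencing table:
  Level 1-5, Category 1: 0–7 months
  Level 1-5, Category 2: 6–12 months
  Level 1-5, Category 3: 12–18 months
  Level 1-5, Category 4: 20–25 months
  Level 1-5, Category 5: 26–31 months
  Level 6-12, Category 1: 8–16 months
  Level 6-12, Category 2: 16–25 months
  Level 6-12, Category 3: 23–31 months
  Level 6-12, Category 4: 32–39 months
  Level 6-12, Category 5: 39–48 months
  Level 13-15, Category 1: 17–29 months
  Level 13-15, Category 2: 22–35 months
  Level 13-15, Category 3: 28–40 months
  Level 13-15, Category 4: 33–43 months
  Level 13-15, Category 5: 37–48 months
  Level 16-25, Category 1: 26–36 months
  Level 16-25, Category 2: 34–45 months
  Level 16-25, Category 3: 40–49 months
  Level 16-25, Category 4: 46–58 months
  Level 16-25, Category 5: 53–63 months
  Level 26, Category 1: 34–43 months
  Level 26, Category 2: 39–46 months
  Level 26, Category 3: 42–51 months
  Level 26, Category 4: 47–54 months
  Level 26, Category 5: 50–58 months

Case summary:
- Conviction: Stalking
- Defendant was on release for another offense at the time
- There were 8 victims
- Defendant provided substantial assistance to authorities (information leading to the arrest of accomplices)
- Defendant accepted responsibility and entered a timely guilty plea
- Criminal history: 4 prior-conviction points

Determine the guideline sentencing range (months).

0-7 months

Base offense level for stalking: 9.
§1 applies (level before this adjustment is 9 < 14, so +1): 9 + 1 = 10.
§2 applies: 10 − 4 = 6.
§4 applies: 6 − 3 = 3.
§5 applies (level before this adjustment is 3 < 20, so +1): 3 + 1 = 4.
§6 does not apply.
Final offense level: 4.
Criminal history: 4 prior points → Category 1 (0-7).
Level 4 falls in the 1-5 band.
Grid: Level 1-5 × Category 1 = 0-7 months.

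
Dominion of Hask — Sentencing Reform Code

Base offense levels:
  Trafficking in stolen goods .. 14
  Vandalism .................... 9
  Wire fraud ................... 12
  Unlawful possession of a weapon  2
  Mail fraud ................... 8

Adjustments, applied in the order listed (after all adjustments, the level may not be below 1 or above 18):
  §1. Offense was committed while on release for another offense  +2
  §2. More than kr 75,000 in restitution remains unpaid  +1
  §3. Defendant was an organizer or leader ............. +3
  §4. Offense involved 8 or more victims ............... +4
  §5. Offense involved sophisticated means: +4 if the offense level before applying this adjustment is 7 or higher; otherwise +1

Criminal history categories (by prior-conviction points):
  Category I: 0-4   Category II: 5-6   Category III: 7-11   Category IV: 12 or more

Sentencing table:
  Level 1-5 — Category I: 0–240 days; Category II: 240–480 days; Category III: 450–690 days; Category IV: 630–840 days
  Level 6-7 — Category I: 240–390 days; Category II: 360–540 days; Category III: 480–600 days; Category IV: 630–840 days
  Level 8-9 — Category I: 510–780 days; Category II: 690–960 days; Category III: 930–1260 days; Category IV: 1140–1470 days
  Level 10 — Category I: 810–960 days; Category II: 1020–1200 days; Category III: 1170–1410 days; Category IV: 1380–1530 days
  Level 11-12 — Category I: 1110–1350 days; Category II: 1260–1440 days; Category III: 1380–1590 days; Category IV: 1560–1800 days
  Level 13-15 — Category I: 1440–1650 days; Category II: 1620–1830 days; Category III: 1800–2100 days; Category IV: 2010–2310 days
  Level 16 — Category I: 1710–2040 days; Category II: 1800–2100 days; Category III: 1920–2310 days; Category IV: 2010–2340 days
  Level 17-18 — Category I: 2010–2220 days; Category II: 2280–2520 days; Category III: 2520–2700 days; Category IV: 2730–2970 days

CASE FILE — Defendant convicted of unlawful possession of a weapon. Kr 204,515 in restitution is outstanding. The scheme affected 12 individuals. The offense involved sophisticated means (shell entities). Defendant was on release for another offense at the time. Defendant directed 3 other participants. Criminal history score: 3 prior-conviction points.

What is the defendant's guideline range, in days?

Base offense level for unlawful possession of a weapon: 2.
§1 applies: 2 + 2 = 4.
§2 applies: 4 + 1 = 5.
§3 applies: 5 + 3 = 8.
§4 applies: 8 + 4 = 12.
§5 applies (level before this adjustment is 12 ≥ 7, so +4): 12 + 4 = 16.
Final offense level: 16.
Criminal history: 3 prior points → Category I (0-4).
Level 16 falls in the 16 band.
Grid: Level 16 × Category I = 1710-2040 days.

1710-2040 days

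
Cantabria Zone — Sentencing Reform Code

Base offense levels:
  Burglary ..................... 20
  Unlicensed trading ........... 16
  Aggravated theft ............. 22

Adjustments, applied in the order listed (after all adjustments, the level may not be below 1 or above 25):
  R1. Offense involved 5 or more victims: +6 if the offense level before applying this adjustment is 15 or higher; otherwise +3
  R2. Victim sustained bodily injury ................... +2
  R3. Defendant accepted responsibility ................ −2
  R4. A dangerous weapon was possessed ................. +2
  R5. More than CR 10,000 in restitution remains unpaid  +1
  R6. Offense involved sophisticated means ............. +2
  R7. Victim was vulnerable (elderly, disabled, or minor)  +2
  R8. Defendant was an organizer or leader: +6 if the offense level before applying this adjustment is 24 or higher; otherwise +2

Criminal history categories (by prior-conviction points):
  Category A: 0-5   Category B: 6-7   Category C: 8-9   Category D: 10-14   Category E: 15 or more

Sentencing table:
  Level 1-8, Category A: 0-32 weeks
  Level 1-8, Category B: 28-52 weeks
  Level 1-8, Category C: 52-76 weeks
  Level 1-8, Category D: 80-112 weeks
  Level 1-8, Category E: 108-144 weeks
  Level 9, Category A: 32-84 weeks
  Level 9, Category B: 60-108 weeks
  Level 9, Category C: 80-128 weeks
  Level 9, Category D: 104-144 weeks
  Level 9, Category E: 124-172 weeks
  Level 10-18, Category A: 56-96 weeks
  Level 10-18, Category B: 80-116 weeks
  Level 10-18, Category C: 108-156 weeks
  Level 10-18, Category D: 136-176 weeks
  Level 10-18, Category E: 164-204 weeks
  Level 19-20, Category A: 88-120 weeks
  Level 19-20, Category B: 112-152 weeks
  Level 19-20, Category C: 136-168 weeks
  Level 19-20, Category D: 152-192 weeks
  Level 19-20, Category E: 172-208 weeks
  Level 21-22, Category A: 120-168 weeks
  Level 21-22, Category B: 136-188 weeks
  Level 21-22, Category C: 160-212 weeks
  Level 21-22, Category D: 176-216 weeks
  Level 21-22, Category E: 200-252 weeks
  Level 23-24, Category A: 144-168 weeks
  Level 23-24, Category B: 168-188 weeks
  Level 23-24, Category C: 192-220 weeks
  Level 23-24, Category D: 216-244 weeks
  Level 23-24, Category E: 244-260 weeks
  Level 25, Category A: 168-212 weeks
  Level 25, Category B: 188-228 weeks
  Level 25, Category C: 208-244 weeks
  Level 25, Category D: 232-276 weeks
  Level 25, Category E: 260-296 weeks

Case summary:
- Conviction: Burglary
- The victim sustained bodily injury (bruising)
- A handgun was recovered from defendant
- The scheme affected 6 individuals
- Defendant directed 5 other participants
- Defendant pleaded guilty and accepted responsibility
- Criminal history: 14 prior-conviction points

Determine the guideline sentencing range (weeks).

Base offense level for burglary: 20.
R1 applies (level before this adjustment is 20 ≥ 15, so +6): 20 + 6 = 26.
R2 applies: 26 + 2 = 28.
R3 applies: 28 − 2 = 26.
R4 applies: 26 + 2 = 28.
R8 applies (level before this adjustment is 28 ≥ 24, so +6): 28 + 6 = 34.
Level 34 exceeds the maximum of 25; capped at 25.
Final offense level: 25.
Criminal history: 14 prior points → Category D (10-14).
Level 25 falls in the 25 band.
Grid: Level 25 × Category D = 232-276 weeks.

232-276 weeks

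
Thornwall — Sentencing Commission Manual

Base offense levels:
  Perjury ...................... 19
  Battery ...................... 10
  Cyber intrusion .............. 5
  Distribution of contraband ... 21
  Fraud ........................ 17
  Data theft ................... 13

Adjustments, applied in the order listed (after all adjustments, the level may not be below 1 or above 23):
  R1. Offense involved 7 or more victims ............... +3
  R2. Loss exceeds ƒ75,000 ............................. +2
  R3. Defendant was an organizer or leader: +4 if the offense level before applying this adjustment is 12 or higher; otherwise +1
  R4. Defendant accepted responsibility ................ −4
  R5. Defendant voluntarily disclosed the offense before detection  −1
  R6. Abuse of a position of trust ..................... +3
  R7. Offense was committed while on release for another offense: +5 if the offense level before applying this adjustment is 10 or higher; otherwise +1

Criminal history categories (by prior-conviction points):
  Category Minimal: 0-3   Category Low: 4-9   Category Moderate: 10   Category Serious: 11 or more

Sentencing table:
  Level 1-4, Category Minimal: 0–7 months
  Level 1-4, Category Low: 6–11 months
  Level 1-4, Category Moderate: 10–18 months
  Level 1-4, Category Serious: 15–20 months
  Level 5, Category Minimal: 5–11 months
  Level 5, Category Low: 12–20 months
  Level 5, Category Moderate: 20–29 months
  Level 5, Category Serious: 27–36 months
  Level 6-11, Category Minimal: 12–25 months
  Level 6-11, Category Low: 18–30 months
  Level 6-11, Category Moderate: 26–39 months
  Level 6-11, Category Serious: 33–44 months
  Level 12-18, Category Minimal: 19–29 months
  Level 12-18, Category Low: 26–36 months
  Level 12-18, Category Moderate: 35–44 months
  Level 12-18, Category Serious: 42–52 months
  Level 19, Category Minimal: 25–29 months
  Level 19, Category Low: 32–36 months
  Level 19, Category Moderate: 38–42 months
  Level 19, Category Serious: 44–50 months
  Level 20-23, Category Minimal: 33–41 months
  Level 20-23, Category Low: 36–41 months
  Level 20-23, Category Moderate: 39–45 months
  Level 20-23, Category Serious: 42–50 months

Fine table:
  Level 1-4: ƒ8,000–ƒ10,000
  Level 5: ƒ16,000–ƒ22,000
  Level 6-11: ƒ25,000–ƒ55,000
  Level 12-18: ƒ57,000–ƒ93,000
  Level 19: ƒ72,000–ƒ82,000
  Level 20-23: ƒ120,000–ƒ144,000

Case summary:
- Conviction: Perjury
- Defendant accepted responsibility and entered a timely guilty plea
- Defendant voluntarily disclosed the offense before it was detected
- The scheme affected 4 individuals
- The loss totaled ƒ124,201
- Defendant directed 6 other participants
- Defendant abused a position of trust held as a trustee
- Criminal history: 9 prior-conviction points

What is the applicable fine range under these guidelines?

ƒ120,000–ƒ144,000

Base offense level for perjury: 19.
R2 applies: 19 + 2 = 21.
R3 applies (level before this adjustment is 21 ≥ 12, so +4): 21 + 4 = 25.
R4 applies: 25 − 4 = 21.
R5 applies: 21 − 1 = 20.
R6 applies: 20 + 3 = 23.
Final offense level: 23.
Level 23 falls in the 20-23 band.
Fine table: Level 20-23 → ƒ120,000–ƒ144,000.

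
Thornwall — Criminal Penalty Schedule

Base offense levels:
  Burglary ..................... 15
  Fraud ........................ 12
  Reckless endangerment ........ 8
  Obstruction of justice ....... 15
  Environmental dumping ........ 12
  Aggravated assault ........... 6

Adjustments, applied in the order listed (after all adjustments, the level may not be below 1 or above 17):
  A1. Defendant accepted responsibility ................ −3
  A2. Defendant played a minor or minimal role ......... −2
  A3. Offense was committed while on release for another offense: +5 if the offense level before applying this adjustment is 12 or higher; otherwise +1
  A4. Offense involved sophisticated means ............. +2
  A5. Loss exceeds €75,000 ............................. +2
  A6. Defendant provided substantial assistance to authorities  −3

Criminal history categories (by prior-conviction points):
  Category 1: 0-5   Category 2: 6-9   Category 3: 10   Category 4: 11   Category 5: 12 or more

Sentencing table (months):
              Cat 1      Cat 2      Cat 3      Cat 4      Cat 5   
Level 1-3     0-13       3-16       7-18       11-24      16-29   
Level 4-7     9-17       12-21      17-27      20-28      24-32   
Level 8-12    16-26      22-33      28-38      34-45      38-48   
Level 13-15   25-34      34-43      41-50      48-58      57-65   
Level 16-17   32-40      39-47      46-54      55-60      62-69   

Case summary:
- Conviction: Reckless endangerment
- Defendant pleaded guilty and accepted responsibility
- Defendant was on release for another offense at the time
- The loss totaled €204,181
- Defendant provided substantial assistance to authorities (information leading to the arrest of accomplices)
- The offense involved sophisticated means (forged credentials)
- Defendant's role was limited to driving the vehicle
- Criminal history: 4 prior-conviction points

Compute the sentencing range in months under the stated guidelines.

Base offense level for reckless endangerment: 8.
A1 applies: 8 − 3 = 5.
A2 applies: 5 − 2 = 3.
A3 applies (level before this adjustment is 3 < 12, so +1): 3 + 1 = 4.
A4 applies: 4 + 2 = 6.
A5 applies: 6 + 2 = 8.
A6 applies: 8 − 3 = 5.
Final offense level: 5.
Criminal history: 4 prior points → Category 1 (0-5).
Level 5 falls in the 4-7 band.
Grid: Level 4-7 × Category 1 = 9-17 months.

9-17 months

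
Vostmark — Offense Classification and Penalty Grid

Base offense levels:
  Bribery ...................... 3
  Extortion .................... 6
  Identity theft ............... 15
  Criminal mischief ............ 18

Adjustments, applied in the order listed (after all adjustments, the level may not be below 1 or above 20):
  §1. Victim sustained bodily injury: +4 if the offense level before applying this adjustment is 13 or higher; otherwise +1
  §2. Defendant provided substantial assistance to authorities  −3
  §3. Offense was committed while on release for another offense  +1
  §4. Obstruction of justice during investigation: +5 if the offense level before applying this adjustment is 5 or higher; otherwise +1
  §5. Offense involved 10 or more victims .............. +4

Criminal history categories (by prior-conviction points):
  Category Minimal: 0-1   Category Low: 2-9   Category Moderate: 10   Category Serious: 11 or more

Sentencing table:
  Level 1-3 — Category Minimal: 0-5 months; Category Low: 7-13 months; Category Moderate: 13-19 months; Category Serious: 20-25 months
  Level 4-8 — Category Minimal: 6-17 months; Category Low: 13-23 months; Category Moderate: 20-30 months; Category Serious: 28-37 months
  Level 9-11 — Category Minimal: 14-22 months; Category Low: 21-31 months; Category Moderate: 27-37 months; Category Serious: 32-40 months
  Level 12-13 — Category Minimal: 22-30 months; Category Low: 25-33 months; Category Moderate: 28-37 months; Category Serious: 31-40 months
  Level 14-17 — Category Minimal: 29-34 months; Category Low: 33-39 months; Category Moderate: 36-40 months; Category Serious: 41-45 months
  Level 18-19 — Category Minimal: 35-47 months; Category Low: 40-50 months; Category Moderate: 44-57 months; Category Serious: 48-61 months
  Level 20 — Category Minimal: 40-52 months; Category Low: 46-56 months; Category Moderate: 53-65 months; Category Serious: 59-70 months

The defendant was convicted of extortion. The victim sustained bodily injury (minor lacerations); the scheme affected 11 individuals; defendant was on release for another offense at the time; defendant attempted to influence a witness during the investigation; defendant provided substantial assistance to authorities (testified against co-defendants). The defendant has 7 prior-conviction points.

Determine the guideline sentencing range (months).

Base offense level for extortion: 6.
§1 applies (level before this adjustment is 6 < 13, so +1): 6 + 1 = 7.
§2 applies: 7 − 3 = 4.
§3 applies: 4 + 1 = 5.
§4 applies (level before this adjustment is 5 ≥ 5, so +5): 5 + 5 = 10.
§5 applies: 10 + 4 = 14.
Final offense level: 14.
Criminal history: 7 prior points → Category Low (2-9).
Level 14 falls in the 14-17 band.
Grid: Level 14-17 × Category Low = 33-39 months.

33-39 months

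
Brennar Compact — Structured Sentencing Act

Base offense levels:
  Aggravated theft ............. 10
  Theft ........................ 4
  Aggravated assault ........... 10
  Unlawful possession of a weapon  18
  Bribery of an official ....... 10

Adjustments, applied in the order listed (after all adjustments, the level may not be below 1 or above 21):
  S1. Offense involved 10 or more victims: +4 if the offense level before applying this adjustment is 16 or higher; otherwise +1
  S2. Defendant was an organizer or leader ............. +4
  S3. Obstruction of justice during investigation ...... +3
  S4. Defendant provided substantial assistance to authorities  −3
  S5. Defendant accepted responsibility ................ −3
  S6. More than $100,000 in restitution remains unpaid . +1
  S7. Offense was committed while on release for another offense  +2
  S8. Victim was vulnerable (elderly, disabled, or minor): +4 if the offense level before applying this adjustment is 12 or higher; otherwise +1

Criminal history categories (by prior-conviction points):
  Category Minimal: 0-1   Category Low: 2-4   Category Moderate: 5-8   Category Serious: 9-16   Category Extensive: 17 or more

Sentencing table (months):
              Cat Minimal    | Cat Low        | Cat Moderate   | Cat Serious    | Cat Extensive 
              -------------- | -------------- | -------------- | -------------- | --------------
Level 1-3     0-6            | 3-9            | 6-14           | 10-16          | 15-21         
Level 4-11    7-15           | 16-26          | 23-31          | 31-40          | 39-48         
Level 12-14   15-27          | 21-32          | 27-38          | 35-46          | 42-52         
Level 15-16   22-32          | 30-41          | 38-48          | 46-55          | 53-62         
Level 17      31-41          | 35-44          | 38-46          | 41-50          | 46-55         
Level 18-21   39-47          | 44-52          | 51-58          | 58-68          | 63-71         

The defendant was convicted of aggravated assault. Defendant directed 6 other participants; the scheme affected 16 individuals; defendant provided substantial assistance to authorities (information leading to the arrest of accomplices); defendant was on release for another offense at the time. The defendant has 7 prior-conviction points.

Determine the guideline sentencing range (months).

Base offense level for aggravated assault: 10.
S1 applies (level before this adjustment is 10 < 16, so +1): 10 + 1 = 11.
S2 applies: 11 + 4 = 15.
S4 applies: 15 − 3 = 12.
S5 does not apply.
S7 applies: 12 + 2 = 14.
Final offense level: 14.
Criminal history: 7 prior points → Category Moderate (5-8).
Level 14 falls in the 12-14 band.
Grid: Level 12-14 × Category Moderate = 27-38 months.

27-38 months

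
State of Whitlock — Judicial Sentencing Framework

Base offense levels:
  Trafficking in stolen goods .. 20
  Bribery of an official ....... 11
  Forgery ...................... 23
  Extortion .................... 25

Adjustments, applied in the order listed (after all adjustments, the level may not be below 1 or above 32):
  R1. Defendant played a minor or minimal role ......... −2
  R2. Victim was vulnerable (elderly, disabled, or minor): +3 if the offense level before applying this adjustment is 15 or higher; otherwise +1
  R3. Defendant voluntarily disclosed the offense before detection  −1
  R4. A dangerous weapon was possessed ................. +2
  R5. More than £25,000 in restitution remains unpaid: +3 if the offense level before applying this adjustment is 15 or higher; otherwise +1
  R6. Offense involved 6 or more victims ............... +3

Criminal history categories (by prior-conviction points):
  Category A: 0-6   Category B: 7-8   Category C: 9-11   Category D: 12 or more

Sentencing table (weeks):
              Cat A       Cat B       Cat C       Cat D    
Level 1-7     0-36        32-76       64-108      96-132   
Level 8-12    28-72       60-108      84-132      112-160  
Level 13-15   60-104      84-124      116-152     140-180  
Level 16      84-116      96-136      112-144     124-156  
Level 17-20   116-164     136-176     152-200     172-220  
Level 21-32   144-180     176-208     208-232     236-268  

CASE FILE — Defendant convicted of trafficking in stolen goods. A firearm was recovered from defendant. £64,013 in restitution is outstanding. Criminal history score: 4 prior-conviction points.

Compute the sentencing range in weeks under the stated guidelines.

Base offense level for trafficking in stolen goods: 20.
R1 does not apply.
R2 does not apply.
R4 applies: 20 + 2 = 22.
R5 applies (level before this adjustment is 22 ≥ 15, so +3): 22 + 3 = 25.
R6 does not apply.
Final offense level: 25.
Criminal history: 4 prior points → Category A (0-6).
Level 25 falls in the 21-32 band.
Grid: Level 21-32 × Category A = 144-180 weeks.

144-180 weeks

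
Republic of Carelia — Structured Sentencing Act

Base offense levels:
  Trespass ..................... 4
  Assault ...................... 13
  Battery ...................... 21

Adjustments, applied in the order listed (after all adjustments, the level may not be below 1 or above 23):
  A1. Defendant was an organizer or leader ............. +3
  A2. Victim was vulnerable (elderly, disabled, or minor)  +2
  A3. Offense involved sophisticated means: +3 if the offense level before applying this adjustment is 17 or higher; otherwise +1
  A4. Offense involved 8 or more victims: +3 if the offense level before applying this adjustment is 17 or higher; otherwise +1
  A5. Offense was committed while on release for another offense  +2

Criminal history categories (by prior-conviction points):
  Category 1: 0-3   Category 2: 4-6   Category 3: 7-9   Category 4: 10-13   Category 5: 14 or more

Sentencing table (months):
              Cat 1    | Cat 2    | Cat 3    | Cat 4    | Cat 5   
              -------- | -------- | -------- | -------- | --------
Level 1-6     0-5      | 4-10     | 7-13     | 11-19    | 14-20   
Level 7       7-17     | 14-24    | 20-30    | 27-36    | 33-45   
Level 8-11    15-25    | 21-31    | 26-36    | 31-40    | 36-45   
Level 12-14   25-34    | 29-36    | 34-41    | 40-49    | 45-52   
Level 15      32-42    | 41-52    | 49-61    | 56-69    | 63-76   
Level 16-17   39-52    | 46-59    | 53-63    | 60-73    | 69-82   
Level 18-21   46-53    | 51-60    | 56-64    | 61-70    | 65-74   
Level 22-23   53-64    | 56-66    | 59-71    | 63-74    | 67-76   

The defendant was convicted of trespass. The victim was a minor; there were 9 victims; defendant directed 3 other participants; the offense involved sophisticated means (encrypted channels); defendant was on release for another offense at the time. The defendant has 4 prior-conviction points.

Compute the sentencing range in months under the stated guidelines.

29-36 months

Base offense level for trespass: 4.
A1 applies: 4 + 3 = 7.
A2 applies: 7 + 2 = 9.
A3 applies (level before this adjustment is 9 < 17, so +1): 9 + 1 = 10.
A4 applies (level before this adjustment is 10 < 17, so +1): 10 + 1 = 11.
A5 applies: 11 + 2 = 13.
Final offense level: 13.
Criminal history: 4 prior points → Category 2 (4-6).
Level 13 falls in the 12-14 band.
Grid: Level 12-14 × Category 2 = 29-36 months.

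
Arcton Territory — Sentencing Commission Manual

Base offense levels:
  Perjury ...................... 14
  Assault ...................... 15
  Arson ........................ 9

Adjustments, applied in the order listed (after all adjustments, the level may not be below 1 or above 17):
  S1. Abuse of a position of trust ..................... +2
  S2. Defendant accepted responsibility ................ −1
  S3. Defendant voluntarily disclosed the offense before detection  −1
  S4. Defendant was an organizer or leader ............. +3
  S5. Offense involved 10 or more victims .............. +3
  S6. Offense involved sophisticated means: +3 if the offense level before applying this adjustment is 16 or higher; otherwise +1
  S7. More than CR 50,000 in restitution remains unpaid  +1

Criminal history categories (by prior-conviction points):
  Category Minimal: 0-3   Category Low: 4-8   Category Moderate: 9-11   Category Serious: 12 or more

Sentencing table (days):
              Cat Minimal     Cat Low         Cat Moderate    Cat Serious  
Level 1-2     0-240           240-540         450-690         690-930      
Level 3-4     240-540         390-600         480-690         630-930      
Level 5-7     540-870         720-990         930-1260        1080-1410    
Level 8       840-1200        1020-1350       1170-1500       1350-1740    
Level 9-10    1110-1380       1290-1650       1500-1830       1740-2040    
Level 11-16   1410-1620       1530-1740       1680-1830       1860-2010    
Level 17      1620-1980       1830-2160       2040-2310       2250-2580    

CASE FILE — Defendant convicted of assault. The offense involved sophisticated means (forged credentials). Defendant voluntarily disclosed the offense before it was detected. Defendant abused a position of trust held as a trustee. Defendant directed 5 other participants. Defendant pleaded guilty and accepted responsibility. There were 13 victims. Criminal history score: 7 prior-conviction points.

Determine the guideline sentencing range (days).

Base offense level for assault: 15.
S1 applies: 15 + 2 = 17.
S2 applies: 17 − 1 = 16.
S3 applies: 16 − 1 = 15.
S4 applies: 15 + 3 = 18.
S5 applies: 18 + 3 = 21.
S6 applies (level before this adjustment is 21 ≥ 16, so +3): 21 + 3 = 24.
S7 does not apply.
Level 24 exceeds the maximum of 17; capped at 17.
Final offense level: 17.
Criminal history: 7 prior points → Category Low (4-8).
Level 17 falls in the 17 band.
Grid: Level 17 × Category Low = 1830-2160 days.

1830-2160 days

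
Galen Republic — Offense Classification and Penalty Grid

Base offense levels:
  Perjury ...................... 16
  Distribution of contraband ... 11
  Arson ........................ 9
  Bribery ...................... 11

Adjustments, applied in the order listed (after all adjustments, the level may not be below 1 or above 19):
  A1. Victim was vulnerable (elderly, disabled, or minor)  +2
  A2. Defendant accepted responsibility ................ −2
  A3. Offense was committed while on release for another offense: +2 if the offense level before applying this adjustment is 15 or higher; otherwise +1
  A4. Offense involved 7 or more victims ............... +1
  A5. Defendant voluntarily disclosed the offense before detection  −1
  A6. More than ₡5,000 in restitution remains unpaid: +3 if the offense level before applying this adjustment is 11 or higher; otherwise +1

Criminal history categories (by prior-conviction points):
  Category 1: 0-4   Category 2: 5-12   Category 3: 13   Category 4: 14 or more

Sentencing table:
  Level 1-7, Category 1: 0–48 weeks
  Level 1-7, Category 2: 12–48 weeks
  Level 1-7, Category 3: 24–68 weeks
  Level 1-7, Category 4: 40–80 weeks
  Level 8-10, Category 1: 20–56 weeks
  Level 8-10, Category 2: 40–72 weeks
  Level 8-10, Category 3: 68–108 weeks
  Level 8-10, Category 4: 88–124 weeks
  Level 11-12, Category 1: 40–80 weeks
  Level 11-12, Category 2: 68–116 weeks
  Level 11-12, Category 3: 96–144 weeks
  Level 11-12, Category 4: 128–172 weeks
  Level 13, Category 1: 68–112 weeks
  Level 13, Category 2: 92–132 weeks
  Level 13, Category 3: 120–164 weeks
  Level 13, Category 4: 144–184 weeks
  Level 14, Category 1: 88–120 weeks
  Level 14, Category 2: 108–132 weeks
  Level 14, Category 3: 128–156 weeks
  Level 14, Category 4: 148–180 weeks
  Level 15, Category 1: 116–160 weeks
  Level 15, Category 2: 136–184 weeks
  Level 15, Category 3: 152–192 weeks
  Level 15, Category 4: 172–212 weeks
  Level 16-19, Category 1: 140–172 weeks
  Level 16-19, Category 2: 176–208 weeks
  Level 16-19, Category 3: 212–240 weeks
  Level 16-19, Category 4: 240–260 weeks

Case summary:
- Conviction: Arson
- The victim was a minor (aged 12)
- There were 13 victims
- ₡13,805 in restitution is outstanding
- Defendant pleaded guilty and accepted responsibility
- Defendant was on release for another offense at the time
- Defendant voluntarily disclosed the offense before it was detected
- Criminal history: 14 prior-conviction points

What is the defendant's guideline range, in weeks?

128-172 weeks

Base offense level for arson: 9.
A1 applies: 9 + 2 = 11.
A2 applies: 11 − 2 = 9.
A3 applies (level before this adjustment is 9 < 15, so +1): 9 + 1 = 10.
A4 applies: 10 + 1 = 11.
A5 applies: 11 − 1 = 10.
A6 applies (level before this adjustment is 10 < 11, so +1): 10 + 1 = 11.
Final offense level: 11.
Criminal history: 14 prior points → Category 4 (14+).
Level 11 falls in the 11-12 band.
Grid: Level 11-12 × Category 4 = 128-172 weeks.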